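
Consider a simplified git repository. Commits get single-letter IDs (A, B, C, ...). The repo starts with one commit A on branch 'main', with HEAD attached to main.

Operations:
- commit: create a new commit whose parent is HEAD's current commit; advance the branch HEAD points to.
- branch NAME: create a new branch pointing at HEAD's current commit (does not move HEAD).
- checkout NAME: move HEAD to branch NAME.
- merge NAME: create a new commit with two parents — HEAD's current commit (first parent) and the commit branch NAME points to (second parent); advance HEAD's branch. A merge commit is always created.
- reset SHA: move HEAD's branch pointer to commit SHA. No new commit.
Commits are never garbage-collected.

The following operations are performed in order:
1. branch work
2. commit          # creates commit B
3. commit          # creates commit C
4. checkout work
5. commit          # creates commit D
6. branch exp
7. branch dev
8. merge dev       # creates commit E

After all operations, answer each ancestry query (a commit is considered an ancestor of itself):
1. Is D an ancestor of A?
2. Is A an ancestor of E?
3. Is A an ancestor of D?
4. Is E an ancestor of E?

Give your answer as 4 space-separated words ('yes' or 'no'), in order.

Answer: no yes yes yes

Derivation:
After op 1 (branch): HEAD=main@A [main=A work=A]
After op 2 (commit): HEAD=main@B [main=B work=A]
After op 3 (commit): HEAD=main@C [main=C work=A]
After op 4 (checkout): HEAD=work@A [main=C work=A]
After op 5 (commit): HEAD=work@D [main=C work=D]
After op 6 (branch): HEAD=work@D [exp=D main=C work=D]
After op 7 (branch): HEAD=work@D [dev=D exp=D main=C work=D]
After op 8 (merge): HEAD=work@E [dev=D exp=D main=C work=E]
ancestors(A) = {A}; D in? no
ancestors(E) = {A,D,E}; A in? yes
ancestors(D) = {A,D}; A in? yes
ancestors(E) = {A,D,E}; E in? yes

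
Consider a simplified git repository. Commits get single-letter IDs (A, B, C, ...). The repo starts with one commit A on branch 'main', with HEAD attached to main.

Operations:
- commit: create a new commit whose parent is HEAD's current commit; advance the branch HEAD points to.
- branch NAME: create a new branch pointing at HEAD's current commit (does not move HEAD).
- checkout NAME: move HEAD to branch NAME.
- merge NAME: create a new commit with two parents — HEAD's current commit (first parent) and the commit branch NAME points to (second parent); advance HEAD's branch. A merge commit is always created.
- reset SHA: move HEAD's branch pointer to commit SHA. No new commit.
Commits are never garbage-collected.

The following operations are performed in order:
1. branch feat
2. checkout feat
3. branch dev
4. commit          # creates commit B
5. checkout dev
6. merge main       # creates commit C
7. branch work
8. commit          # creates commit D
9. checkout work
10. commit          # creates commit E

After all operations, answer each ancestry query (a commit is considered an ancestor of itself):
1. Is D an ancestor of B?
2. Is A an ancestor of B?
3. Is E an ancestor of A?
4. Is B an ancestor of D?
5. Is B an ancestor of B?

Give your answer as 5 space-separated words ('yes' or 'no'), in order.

After op 1 (branch): HEAD=main@A [feat=A main=A]
After op 2 (checkout): HEAD=feat@A [feat=A main=A]
After op 3 (branch): HEAD=feat@A [dev=A feat=A main=A]
After op 4 (commit): HEAD=feat@B [dev=A feat=B main=A]
After op 5 (checkout): HEAD=dev@A [dev=A feat=B main=A]
After op 6 (merge): HEAD=dev@C [dev=C feat=B main=A]
After op 7 (branch): HEAD=dev@C [dev=C feat=B main=A work=C]
After op 8 (commit): HEAD=dev@D [dev=D feat=B main=A work=C]
After op 9 (checkout): HEAD=work@C [dev=D feat=B main=A work=C]
After op 10 (commit): HEAD=work@E [dev=D feat=B main=A work=E]
ancestors(B) = {A,B}; D in? no
ancestors(B) = {A,B}; A in? yes
ancestors(A) = {A}; E in? no
ancestors(D) = {A,C,D}; B in? no
ancestors(B) = {A,B}; B in? yes

Answer: no yes no no yes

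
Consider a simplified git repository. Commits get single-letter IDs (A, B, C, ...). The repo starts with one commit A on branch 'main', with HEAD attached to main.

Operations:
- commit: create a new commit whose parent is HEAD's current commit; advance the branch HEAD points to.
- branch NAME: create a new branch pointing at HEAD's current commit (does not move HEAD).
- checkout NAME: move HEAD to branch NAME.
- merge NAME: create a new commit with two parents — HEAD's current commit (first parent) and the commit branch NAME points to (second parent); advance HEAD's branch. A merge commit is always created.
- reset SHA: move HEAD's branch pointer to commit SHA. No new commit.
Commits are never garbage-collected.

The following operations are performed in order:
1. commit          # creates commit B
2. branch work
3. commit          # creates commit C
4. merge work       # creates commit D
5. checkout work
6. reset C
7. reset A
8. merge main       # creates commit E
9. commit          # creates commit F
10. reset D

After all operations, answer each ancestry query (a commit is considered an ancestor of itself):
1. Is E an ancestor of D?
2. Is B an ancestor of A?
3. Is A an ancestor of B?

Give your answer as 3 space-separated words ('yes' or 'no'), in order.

After op 1 (commit): HEAD=main@B [main=B]
After op 2 (branch): HEAD=main@B [main=B work=B]
After op 3 (commit): HEAD=main@C [main=C work=B]
After op 4 (merge): HEAD=main@D [main=D work=B]
After op 5 (checkout): HEAD=work@B [main=D work=B]
After op 6 (reset): HEAD=work@C [main=D work=C]
After op 7 (reset): HEAD=work@A [main=D work=A]
After op 8 (merge): HEAD=work@E [main=D work=E]
After op 9 (commit): HEAD=work@F [main=D work=F]
After op 10 (reset): HEAD=work@D [main=D work=D]
ancestors(D) = {A,B,C,D}; E in? no
ancestors(A) = {A}; B in? no
ancestors(B) = {A,B}; A in? yes

Answer: no no yes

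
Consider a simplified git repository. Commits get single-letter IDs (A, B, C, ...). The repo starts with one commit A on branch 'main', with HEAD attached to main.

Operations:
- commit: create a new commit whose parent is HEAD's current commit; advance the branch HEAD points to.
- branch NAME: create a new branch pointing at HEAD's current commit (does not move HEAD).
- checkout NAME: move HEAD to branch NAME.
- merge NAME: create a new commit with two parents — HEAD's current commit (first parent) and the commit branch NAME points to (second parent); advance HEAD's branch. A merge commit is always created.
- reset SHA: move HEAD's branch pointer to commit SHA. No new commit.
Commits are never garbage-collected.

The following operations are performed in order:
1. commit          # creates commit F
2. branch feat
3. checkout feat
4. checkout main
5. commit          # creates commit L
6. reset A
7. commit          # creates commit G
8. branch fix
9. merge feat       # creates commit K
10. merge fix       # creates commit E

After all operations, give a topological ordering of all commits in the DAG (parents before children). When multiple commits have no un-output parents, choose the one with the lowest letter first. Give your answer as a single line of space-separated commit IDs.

After op 1 (commit): HEAD=main@F [main=F]
After op 2 (branch): HEAD=main@F [feat=F main=F]
After op 3 (checkout): HEAD=feat@F [feat=F main=F]
After op 4 (checkout): HEAD=main@F [feat=F main=F]
After op 5 (commit): HEAD=main@L [feat=F main=L]
After op 6 (reset): HEAD=main@A [feat=F main=A]
After op 7 (commit): HEAD=main@G [feat=F main=G]
After op 8 (branch): HEAD=main@G [feat=F fix=G main=G]
After op 9 (merge): HEAD=main@K [feat=F fix=G main=K]
After op 10 (merge): HEAD=main@E [feat=F fix=G main=E]
commit A: parents=[]
commit E: parents=['K', 'G']
commit F: parents=['A']
commit G: parents=['A']
commit K: parents=['G', 'F']
commit L: parents=['F']

Answer: A F G K E L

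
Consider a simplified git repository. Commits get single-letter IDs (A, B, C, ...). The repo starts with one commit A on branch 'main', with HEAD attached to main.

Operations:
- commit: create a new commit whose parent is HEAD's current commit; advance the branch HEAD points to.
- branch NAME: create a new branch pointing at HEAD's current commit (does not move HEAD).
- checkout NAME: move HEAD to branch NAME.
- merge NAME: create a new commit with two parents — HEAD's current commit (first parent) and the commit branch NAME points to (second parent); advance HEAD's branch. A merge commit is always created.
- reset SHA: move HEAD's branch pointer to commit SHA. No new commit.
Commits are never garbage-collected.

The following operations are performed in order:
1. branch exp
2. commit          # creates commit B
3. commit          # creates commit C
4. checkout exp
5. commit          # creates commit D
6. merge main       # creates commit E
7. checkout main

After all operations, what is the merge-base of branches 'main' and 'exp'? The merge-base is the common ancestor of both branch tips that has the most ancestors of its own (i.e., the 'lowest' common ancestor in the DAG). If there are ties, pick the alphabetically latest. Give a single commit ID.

Answer: C

Derivation:
After op 1 (branch): HEAD=main@A [exp=A main=A]
After op 2 (commit): HEAD=main@B [exp=A main=B]
After op 3 (commit): HEAD=main@C [exp=A main=C]
After op 4 (checkout): HEAD=exp@A [exp=A main=C]
After op 5 (commit): HEAD=exp@D [exp=D main=C]
After op 6 (merge): HEAD=exp@E [exp=E main=C]
After op 7 (checkout): HEAD=main@C [exp=E main=C]
ancestors(main=C): ['A', 'B', 'C']
ancestors(exp=E): ['A', 'B', 'C', 'D', 'E']
common: ['A', 'B', 'C']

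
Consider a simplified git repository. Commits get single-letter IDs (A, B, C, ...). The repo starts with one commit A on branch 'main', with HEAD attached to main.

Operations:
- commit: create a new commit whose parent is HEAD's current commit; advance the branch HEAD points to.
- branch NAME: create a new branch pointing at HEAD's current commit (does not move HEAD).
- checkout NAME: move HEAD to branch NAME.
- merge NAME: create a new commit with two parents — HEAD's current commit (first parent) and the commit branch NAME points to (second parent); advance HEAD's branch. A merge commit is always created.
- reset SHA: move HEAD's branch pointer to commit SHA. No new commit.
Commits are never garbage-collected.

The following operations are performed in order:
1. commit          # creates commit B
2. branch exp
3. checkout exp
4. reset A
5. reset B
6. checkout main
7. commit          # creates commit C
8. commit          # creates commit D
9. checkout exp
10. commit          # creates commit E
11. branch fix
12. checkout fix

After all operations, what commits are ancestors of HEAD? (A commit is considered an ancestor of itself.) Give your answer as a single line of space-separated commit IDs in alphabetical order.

Answer: A B E

Derivation:
After op 1 (commit): HEAD=main@B [main=B]
After op 2 (branch): HEAD=main@B [exp=B main=B]
After op 3 (checkout): HEAD=exp@B [exp=B main=B]
After op 4 (reset): HEAD=exp@A [exp=A main=B]
After op 5 (reset): HEAD=exp@B [exp=B main=B]
After op 6 (checkout): HEAD=main@B [exp=B main=B]
After op 7 (commit): HEAD=main@C [exp=B main=C]
After op 8 (commit): HEAD=main@D [exp=B main=D]
After op 9 (checkout): HEAD=exp@B [exp=B main=D]
After op 10 (commit): HEAD=exp@E [exp=E main=D]
After op 11 (branch): HEAD=exp@E [exp=E fix=E main=D]
After op 12 (checkout): HEAD=fix@E [exp=E fix=E main=D]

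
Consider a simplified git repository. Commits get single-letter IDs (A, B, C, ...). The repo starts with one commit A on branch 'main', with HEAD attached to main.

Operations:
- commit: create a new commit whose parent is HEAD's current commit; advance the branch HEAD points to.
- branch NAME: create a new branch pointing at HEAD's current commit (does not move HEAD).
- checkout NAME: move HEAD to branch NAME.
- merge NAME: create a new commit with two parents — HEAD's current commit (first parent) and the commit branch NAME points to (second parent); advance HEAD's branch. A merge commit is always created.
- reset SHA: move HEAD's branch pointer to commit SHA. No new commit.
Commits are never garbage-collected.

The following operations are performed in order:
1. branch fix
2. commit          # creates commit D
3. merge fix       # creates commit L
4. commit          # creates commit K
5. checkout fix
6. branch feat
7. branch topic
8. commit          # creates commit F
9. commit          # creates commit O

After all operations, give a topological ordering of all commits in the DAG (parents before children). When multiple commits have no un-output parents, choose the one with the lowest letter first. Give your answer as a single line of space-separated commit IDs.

Answer: A D F L K O

Derivation:
After op 1 (branch): HEAD=main@A [fix=A main=A]
After op 2 (commit): HEAD=main@D [fix=A main=D]
After op 3 (merge): HEAD=main@L [fix=A main=L]
After op 4 (commit): HEAD=main@K [fix=A main=K]
After op 5 (checkout): HEAD=fix@A [fix=A main=K]
After op 6 (branch): HEAD=fix@A [feat=A fix=A main=K]
After op 7 (branch): HEAD=fix@A [feat=A fix=A main=K topic=A]
After op 8 (commit): HEAD=fix@F [feat=A fix=F main=K topic=A]
After op 9 (commit): HEAD=fix@O [feat=A fix=O main=K topic=A]
commit A: parents=[]
commit D: parents=['A']
commit F: parents=['A']
commit K: parents=['L']
commit L: parents=['D', 'A']
commit O: parents=['F']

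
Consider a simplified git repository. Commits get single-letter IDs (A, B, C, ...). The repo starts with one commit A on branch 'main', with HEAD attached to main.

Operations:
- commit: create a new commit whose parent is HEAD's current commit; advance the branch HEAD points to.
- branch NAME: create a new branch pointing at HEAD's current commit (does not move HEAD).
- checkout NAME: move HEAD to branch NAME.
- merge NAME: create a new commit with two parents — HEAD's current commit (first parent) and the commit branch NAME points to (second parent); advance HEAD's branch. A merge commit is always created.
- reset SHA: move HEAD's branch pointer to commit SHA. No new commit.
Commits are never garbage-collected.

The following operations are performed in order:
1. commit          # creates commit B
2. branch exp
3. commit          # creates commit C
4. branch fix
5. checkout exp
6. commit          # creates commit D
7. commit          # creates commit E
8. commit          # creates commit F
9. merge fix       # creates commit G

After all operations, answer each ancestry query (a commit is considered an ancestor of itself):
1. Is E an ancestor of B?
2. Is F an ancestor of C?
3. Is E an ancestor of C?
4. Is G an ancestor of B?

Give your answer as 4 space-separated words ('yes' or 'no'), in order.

Answer: no no no no

Derivation:
After op 1 (commit): HEAD=main@B [main=B]
After op 2 (branch): HEAD=main@B [exp=B main=B]
After op 3 (commit): HEAD=main@C [exp=B main=C]
After op 4 (branch): HEAD=main@C [exp=B fix=C main=C]
After op 5 (checkout): HEAD=exp@B [exp=B fix=C main=C]
After op 6 (commit): HEAD=exp@D [exp=D fix=C main=C]
After op 7 (commit): HEAD=exp@E [exp=E fix=C main=C]
After op 8 (commit): HEAD=exp@F [exp=F fix=C main=C]
After op 9 (merge): HEAD=exp@G [exp=G fix=C main=C]
ancestors(B) = {A,B}; E in? no
ancestors(C) = {A,B,C}; F in? no
ancestors(C) = {A,B,C}; E in? no
ancestors(B) = {A,B}; G in? no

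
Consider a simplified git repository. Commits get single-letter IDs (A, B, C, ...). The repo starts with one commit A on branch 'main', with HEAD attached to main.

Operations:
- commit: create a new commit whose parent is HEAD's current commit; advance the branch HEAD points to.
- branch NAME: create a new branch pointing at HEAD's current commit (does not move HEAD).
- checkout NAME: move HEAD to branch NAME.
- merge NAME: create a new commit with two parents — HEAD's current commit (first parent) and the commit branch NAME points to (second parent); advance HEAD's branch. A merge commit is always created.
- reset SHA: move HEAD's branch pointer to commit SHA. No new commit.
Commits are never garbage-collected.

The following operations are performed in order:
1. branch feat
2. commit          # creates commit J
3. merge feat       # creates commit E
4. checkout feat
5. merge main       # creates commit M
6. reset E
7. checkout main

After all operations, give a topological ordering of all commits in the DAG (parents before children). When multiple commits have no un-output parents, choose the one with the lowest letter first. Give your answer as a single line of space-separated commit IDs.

After op 1 (branch): HEAD=main@A [feat=A main=A]
After op 2 (commit): HEAD=main@J [feat=A main=J]
After op 3 (merge): HEAD=main@E [feat=A main=E]
After op 4 (checkout): HEAD=feat@A [feat=A main=E]
After op 5 (merge): HEAD=feat@M [feat=M main=E]
After op 6 (reset): HEAD=feat@E [feat=E main=E]
After op 7 (checkout): HEAD=main@E [feat=E main=E]
commit A: parents=[]
commit E: parents=['J', 'A']
commit J: parents=['A']
commit M: parents=['A', 'E']

Answer: A J E M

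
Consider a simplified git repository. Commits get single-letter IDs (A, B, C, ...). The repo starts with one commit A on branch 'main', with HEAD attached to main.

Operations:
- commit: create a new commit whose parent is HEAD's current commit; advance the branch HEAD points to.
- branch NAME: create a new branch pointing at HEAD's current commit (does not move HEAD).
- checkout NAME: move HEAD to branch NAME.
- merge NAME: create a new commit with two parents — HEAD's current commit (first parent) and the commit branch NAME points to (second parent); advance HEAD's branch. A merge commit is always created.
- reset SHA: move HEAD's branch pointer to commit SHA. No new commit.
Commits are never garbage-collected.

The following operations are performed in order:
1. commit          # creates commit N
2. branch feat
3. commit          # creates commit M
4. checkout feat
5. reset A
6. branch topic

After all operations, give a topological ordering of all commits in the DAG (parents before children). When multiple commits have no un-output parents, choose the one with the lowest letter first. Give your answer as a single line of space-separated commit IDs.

Answer: A N M

Derivation:
After op 1 (commit): HEAD=main@N [main=N]
After op 2 (branch): HEAD=main@N [feat=N main=N]
After op 3 (commit): HEAD=main@M [feat=N main=M]
After op 4 (checkout): HEAD=feat@N [feat=N main=M]
After op 5 (reset): HEAD=feat@A [feat=A main=M]
After op 6 (branch): HEAD=feat@A [feat=A main=M topic=A]
commit A: parents=[]
commit M: parents=['N']
commit N: parents=['A']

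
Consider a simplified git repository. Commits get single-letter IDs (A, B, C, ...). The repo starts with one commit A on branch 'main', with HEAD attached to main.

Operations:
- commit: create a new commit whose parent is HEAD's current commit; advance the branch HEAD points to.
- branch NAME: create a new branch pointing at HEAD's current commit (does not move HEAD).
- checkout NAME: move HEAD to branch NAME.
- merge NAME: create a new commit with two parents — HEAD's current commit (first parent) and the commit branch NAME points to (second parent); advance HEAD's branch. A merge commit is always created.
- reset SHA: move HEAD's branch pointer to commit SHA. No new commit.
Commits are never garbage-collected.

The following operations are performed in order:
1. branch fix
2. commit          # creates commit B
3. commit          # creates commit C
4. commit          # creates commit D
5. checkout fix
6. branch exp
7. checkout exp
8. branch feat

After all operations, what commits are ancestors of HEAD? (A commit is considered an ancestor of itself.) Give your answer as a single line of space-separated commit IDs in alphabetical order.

After op 1 (branch): HEAD=main@A [fix=A main=A]
After op 2 (commit): HEAD=main@B [fix=A main=B]
After op 3 (commit): HEAD=main@C [fix=A main=C]
After op 4 (commit): HEAD=main@D [fix=A main=D]
After op 5 (checkout): HEAD=fix@A [fix=A main=D]
After op 6 (branch): HEAD=fix@A [exp=A fix=A main=D]
After op 7 (checkout): HEAD=exp@A [exp=A fix=A main=D]
After op 8 (branch): HEAD=exp@A [exp=A feat=A fix=A main=D]

Answer: A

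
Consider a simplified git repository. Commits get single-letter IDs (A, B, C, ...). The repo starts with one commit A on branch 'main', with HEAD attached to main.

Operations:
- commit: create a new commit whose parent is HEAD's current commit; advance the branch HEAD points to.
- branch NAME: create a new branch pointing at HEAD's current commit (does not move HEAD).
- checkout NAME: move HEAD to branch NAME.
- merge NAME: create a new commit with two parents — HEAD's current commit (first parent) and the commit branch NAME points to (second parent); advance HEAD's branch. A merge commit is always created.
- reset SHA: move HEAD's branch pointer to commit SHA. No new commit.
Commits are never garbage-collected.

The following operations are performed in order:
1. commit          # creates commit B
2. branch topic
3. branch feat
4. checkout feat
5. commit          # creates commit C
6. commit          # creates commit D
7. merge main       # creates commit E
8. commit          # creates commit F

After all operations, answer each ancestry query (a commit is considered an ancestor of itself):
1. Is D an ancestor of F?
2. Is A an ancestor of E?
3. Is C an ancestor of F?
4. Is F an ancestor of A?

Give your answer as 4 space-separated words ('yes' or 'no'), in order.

Answer: yes yes yes no

Derivation:
After op 1 (commit): HEAD=main@B [main=B]
After op 2 (branch): HEAD=main@B [main=B topic=B]
After op 3 (branch): HEAD=main@B [feat=B main=B topic=B]
After op 4 (checkout): HEAD=feat@B [feat=B main=B topic=B]
After op 5 (commit): HEAD=feat@C [feat=C main=B topic=B]
After op 6 (commit): HEAD=feat@D [feat=D main=B topic=B]
After op 7 (merge): HEAD=feat@E [feat=E main=B topic=B]
After op 8 (commit): HEAD=feat@F [feat=F main=B topic=B]
ancestors(F) = {A,B,C,D,E,F}; D in? yes
ancestors(E) = {A,B,C,D,E}; A in? yes
ancestors(F) = {A,B,C,D,E,F}; C in? yes
ancestors(A) = {A}; F in? no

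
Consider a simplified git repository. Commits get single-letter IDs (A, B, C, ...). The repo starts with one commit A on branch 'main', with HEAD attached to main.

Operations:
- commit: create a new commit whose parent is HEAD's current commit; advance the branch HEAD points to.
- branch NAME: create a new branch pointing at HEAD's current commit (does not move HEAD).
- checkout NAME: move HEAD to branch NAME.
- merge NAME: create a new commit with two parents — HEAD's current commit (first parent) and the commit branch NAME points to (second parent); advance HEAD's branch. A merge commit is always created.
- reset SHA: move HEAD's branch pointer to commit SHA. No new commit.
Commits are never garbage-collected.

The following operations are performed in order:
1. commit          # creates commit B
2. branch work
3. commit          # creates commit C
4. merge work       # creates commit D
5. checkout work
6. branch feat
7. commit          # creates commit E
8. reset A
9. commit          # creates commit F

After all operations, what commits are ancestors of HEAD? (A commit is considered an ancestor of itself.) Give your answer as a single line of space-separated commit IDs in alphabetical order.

After op 1 (commit): HEAD=main@B [main=B]
After op 2 (branch): HEAD=main@B [main=B work=B]
After op 3 (commit): HEAD=main@C [main=C work=B]
After op 4 (merge): HEAD=main@D [main=D work=B]
After op 5 (checkout): HEAD=work@B [main=D work=B]
After op 6 (branch): HEAD=work@B [feat=B main=D work=B]
After op 7 (commit): HEAD=work@E [feat=B main=D work=E]
After op 8 (reset): HEAD=work@A [feat=B main=D work=A]
After op 9 (commit): HEAD=work@F [feat=B main=D work=F]

Answer: A F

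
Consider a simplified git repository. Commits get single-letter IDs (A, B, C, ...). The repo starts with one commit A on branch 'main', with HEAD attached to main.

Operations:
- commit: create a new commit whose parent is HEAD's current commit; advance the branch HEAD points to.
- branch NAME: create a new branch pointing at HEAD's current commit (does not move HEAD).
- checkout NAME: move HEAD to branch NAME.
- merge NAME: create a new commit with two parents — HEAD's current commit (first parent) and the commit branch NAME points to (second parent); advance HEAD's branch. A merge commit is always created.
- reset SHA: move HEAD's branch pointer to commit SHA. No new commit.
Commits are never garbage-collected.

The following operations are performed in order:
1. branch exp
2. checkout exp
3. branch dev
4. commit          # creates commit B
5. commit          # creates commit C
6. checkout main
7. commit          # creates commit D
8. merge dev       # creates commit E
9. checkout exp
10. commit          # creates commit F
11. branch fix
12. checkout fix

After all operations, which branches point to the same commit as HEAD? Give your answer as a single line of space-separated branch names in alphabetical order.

After op 1 (branch): HEAD=main@A [exp=A main=A]
After op 2 (checkout): HEAD=exp@A [exp=A main=A]
After op 3 (branch): HEAD=exp@A [dev=A exp=A main=A]
After op 4 (commit): HEAD=exp@B [dev=A exp=B main=A]
After op 5 (commit): HEAD=exp@C [dev=A exp=C main=A]
After op 6 (checkout): HEAD=main@A [dev=A exp=C main=A]
After op 7 (commit): HEAD=main@D [dev=A exp=C main=D]
After op 8 (merge): HEAD=main@E [dev=A exp=C main=E]
After op 9 (checkout): HEAD=exp@C [dev=A exp=C main=E]
After op 10 (commit): HEAD=exp@F [dev=A exp=F main=E]
After op 11 (branch): HEAD=exp@F [dev=A exp=F fix=F main=E]
After op 12 (checkout): HEAD=fix@F [dev=A exp=F fix=F main=E]

Answer: exp fix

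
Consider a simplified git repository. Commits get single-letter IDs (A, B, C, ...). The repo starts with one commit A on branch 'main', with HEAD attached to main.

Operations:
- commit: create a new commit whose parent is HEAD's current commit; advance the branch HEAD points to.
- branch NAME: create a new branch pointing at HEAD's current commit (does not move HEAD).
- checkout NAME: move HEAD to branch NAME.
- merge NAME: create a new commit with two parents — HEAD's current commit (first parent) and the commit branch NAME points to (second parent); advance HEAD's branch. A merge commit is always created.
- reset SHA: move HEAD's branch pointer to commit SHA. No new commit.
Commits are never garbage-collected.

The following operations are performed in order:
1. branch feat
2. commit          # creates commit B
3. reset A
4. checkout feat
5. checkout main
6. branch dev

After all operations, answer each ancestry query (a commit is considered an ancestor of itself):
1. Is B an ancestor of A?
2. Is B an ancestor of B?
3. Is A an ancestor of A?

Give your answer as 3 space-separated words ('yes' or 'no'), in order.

After op 1 (branch): HEAD=main@A [feat=A main=A]
After op 2 (commit): HEAD=main@B [feat=A main=B]
After op 3 (reset): HEAD=main@A [feat=A main=A]
After op 4 (checkout): HEAD=feat@A [feat=A main=A]
After op 5 (checkout): HEAD=main@A [feat=A main=A]
After op 6 (branch): HEAD=main@A [dev=A feat=A main=A]
ancestors(A) = {A}; B in? no
ancestors(B) = {A,B}; B in? yes
ancestors(A) = {A}; A in? yes

Answer: no yes yes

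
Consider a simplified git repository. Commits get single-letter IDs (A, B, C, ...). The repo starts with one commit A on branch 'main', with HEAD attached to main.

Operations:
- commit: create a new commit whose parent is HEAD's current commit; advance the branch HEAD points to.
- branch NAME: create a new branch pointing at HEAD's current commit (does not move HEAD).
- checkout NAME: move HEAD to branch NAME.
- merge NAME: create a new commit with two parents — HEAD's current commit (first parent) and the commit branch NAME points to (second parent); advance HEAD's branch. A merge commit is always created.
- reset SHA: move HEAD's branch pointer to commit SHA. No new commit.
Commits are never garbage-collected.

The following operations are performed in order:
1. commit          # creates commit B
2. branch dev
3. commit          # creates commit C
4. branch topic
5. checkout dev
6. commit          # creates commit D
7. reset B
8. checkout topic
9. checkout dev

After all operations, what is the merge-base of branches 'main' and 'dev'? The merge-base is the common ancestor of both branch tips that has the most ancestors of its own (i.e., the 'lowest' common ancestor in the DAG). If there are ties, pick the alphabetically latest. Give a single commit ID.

Answer: B

Derivation:
After op 1 (commit): HEAD=main@B [main=B]
After op 2 (branch): HEAD=main@B [dev=B main=B]
After op 3 (commit): HEAD=main@C [dev=B main=C]
After op 4 (branch): HEAD=main@C [dev=B main=C topic=C]
After op 5 (checkout): HEAD=dev@B [dev=B main=C topic=C]
After op 6 (commit): HEAD=dev@D [dev=D main=C topic=C]
After op 7 (reset): HEAD=dev@B [dev=B main=C topic=C]
After op 8 (checkout): HEAD=topic@C [dev=B main=C topic=C]
After op 9 (checkout): HEAD=dev@B [dev=B main=C topic=C]
ancestors(main=C): ['A', 'B', 'C']
ancestors(dev=B): ['A', 'B']
common: ['A', 'B']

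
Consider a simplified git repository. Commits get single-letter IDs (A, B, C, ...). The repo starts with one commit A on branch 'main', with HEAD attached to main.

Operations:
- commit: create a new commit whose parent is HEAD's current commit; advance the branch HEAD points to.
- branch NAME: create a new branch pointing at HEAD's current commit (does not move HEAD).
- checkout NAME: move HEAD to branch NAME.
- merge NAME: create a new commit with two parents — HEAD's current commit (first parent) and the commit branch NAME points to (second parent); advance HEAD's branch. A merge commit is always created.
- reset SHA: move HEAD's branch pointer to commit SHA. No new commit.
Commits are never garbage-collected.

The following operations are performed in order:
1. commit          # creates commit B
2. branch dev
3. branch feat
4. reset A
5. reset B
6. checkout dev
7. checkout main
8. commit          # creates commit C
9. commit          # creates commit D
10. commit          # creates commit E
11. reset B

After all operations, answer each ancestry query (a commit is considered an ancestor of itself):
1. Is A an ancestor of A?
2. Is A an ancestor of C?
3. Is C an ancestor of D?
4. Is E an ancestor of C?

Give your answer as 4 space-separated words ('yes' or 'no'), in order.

Answer: yes yes yes no

Derivation:
After op 1 (commit): HEAD=main@B [main=B]
After op 2 (branch): HEAD=main@B [dev=B main=B]
After op 3 (branch): HEAD=main@B [dev=B feat=B main=B]
After op 4 (reset): HEAD=main@A [dev=B feat=B main=A]
After op 5 (reset): HEAD=main@B [dev=B feat=B main=B]
After op 6 (checkout): HEAD=dev@B [dev=B feat=B main=B]
After op 7 (checkout): HEAD=main@B [dev=B feat=B main=B]
After op 8 (commit): HEAD=main@C [dev=B feat=B main=C]
After op 9 (commit): HEAD=main@D [dev=B feat=B main=D]
After op 10 (commit): HEAD=main@E [dev=B feat=B main=E]
After op 11 (reset): HEAD=main@B [dev=B feat=B main=B]
ancestors(A) = {A}; A in? yes
ancestors(C) = {A,B,C}; A in? yes
ancestors(D) = {A,B,C,D}; C in? yes
ancestors(C) = {A,B,C}; E in? no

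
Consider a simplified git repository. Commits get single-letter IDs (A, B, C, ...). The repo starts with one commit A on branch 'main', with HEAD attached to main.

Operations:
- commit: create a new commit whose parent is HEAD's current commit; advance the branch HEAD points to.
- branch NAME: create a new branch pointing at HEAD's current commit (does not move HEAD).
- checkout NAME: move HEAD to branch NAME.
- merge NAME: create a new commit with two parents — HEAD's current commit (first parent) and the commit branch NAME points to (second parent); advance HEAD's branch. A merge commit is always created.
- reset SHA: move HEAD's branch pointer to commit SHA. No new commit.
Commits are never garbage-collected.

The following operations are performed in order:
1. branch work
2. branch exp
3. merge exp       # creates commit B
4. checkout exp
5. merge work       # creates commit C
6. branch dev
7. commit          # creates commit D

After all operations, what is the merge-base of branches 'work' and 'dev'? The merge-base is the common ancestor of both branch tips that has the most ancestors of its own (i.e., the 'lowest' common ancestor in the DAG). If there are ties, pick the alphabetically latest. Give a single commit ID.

Answer: A

Derivation:
After op 1 (branch): HEAD=main@A [main=A work=A]
After op 2 (branch): HEAD=main@A [exp=A main=A work=A]
After op 3 (merge): HEAD=main@B [exp=A main=B work=A]
After op 4 (checkout): HEAD=exp@A [exp=A main=B work=A]
After op 5 (merge): HEAD=exp@C [exp=C main=B work=A]
After op 6 (branch): HEAD=exp@C [dev=C exp=C main=B work=A]
After op 7 (commit): HEAD=exp@D [dev=C exp=D main=B work=A]
ancestors(work=A): ['A']
ancestors(dev=C): ['A', 'C']
common: ['A']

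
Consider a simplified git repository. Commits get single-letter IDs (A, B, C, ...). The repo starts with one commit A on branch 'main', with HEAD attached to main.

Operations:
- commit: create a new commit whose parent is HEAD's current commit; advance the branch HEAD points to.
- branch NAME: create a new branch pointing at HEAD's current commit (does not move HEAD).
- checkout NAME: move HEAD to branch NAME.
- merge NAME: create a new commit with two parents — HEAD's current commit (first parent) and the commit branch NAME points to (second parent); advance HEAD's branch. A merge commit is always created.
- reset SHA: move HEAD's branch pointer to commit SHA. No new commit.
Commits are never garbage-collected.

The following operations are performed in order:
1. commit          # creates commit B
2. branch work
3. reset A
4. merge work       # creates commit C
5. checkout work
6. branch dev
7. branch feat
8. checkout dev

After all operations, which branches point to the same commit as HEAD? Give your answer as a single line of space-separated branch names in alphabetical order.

After op 1 (commit): HEAD=main@B [main=B]
After op 2 (branch): HEAD=main@B [main=B work=B]
After op 3 (reset): HEAD=main@A [main=A work=B]
After op 4 (merge): HEAD=main@C [main=C work=B]
After op 5 (checkout): HEAD=work@B [main=C work=B]
After op 6 (branch): HEAD=work@B [dev=B main=C work=B]
After op 7 (branch): HEAD=work@B [dev=B feat=B main=C work=B]
After op 8 (checkout): HEAD=dev@B [dev=B feat=B main=C work=B]

Answer: dev feat work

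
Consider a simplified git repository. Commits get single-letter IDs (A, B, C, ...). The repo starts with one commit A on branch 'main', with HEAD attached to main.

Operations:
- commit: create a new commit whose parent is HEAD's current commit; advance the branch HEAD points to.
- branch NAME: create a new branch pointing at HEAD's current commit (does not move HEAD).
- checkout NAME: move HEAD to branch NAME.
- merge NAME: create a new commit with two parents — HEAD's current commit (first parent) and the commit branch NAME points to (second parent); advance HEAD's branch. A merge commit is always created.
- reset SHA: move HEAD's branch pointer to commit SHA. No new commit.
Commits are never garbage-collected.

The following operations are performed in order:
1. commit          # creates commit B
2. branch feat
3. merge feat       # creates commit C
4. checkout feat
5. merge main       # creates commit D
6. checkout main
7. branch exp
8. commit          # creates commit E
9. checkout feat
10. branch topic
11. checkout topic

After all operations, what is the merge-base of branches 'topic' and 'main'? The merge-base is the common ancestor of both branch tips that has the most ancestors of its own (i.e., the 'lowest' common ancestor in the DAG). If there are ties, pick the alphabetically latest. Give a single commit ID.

Answer: C

Derivation:
After op 1 (commit): HEAD=main@B [main=B]
After op 2 (branch): HEAD=main@B [feat=B main=B]
After op 3 (merge): HEAD=main@C [feat=B main=C]
After op 4 (checkout): HEAD=feat@B [feat=B main=C]
After op 5 (merge): HEAD=feat@D [feat=D main=C]
After op 6 (checkout): HEAD=main@C [feat=D main=C]
After op 7 (branch): HEAD=main@C [exp=C feat=D main=C]
After op 8 (commit): HEAD=main@E [exp=C feat=D main=E]
After op 9 (checkout): HEAD=feat@D [exp=C feat=D main=E]
After op 10 (branch): HEAD=feat@D [exp=C feat=D main=E topic=D]
After op 11 (checkout): HEAD=topic@D [exp=C feat=D main=E topic=D]
ancestors(topic=D): ['A', 'B', 'C', 'D']
ancestors(main=E): ['A', 'B', 'C', 'E']
common: ['A', 'B', 'C']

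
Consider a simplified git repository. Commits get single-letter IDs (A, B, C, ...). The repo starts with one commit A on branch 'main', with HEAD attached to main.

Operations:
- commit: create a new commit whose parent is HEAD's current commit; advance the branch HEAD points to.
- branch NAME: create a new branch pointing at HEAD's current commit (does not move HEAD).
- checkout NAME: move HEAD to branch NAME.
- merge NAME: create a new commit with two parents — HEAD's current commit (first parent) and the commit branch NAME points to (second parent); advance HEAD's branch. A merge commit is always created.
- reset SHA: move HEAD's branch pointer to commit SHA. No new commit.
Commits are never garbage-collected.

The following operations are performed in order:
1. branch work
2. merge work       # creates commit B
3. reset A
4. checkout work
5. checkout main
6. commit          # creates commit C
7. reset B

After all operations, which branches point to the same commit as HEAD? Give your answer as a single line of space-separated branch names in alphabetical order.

After op 1 (branch): HEAD=main@A [main=A work=A]
After op 2 (merge): HEAD=main@B [main=B work=A]
After op 3 (reset): HEAD=main@A [main=A work=A]
After op 4 (checkout): HEAD=work@A [main=A work=A]
After op 5 (checkout): HEAD=main@A [main=A work=A]
After op 6 (commit): HEAD=main@C [main=C work=A]
After op 7 (reset): HEAD=main@B [main=B work=A]

Answer: main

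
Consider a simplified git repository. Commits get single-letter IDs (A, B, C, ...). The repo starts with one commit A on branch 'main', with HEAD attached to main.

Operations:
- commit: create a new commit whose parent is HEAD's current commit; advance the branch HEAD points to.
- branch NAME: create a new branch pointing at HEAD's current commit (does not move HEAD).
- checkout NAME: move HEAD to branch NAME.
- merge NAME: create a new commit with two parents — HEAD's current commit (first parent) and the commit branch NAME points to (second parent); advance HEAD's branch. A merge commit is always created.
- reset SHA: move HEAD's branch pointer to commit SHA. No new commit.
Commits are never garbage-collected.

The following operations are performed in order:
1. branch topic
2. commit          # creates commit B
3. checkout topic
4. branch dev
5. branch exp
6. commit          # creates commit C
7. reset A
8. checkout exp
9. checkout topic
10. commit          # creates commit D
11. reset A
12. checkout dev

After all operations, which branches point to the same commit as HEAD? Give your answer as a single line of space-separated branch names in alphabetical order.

After op 1 (branch): HEAD=main@A [main=A topic=A]
After op 2 (commit): HEAD=main@B [main=B topic=A]
After op 3 (checkout): HEAD=topic@A [main=B topic=A]
After op 4 (branch): HEAD=topic@A [dev=A main=B topic=A]
After op 5 (branch): HEAD=topic@A [dev=A exp=A main=B topic=A]
After op 6 (commit): HEAD=topic@C [dev=A exp=A main=B topic=C]
After op 7 (reset): HEAD=topic@A [dev=A exp=A main=B topic=A]
After op 8 (checkout): HEAD=exp@A [dev=A exp=A main=B topic=A]
After op 9 (checkout): HEAD=topic@A [dev=A exp=A main=B topic=A]
After op 10 (commit): HEAD=topic@D [dev=A exp=A main=B topic=D]
After op 11 (reset): HEAD=topic@A [dev=A exp=A main=B topic=A]
After op 12 (checkout): HEAD=dev@A [dev=A exp=A main=B topic=A]

Answer: dev exp topic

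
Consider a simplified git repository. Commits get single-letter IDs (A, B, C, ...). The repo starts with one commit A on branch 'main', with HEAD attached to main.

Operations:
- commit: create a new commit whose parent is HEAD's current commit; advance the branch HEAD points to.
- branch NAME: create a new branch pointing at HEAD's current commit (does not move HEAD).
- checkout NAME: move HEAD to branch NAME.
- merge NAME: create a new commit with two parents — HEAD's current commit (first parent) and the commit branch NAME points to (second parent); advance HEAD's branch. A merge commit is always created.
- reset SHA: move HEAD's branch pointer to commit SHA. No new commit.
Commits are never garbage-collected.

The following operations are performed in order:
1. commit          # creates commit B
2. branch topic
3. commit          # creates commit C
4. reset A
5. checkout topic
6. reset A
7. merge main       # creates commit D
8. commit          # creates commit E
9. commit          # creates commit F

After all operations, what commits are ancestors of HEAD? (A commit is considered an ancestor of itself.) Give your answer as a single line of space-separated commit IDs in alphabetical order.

After op 1 (commit): HEAD=main@B [main=B]
After op 2 (branch): HEAD=main@B [main=B topic=B]
After op 3 (commit): HEAD=main@C [main=C topic=B]
After op 4 (reset): HEAD=main@A [main=A topic=B]
After op 5 (checkout): HEAD=topic@B [main=A topic=B]
After op 6 (reset): HEAD=topic@A [main=A topic=A]
After op 7 (merge): HEAD=topic@D [main=A topic=D]
After op 8 (commit): HEAD=topic@E [main=A topic=E]
After op 9 (commit): HEAD=topic@F [main=A topic=F]

Answer: A D E F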